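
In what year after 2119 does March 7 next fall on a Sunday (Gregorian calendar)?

2123

From one year to the next, a fixed date's weekday advances by 1, or by 2 when a Feb 29 lies between the two dates.
2119: March 7 is Tuesday.
2120: Thursday (+2)
2121: Friday (+1)
2122: Saturday (+1)
2123: Sunday (+1)
March 7 falls on a Sunday in 2123.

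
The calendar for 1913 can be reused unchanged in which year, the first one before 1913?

Two years share a calendar iff Jan 1 falls on the same weekday and both are leap or both are common. 1913: Jan 1 is Wednesday, common year.
1912: Jan 1 Monday, leap
1911: Jan 1 Sunday, common
1910: Jan 1 Saturday, common
1909: Jan 1 Friday, common
1908: Jan 1 Wednesday, leap
1907: Jan 1 Tuesday, common
1906: Jan 1 Monday, common
1905: Jan 1 Sunday, common
1904: Jan 1 Friday, leap
1903: Jan 1 Thursday, common
1902: Jan 1 Wednesday, common
1902 matches on both conditions.

1902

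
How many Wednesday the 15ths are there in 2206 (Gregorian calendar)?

2

Check the 15th of each month of 2206: Jan 15: Wed, Feb 15: Sat, Mar 15: Sat, Apr 15: Tue, May 15: Thu, Jun 15: Sun, Jul 15: Tue, Aug 15: Fri, Sep 15: Mon, Oct 15: Wed, Nov 15: Sat, Dec 15: Mon.
Wednesday occurs in January, October — 2 months.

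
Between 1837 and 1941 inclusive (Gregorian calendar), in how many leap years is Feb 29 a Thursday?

Leap years in 1837–1941: 25 of them.
Feb 29 weekday advances by 5 (mod 7) from one leap year to the next four years later (or differs when a century non-leap intervenes).
Leap-day weekdays: 1840:Sat 1844:Thu✓ 1848:Tue 1852:Sun 1856:Fri 1860:Wed 1864:Mon 1868:Sat 1872:Thu✓ 1876:Tue 1880:Sun 1884:Fri 1888:Wed 1892:Mon 1896:Sat 1904:Mon 1908:Sat 1912:Thu✓ 1916:Tue 1920:Sun 1924:Fri 1928:Wed 1932:Mon 1936:Sat 1940:Thu✓
Thursday: 1844, 1872, 1912, 1940 → 4.

4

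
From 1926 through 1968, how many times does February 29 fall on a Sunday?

Leap years in 1926–1968: 11 of them.
Feb 29 weekday advances by 5 (mod 7) from one leap year to the next four years later (or differs when a century non-leap intervenes).
Leap-day weekdays: 1928:Wed 1932:Mon 1936:Sat 1940:Thu 1944:Tue 1948:Sun✓ 1952:Fri 1956:Wed 1960:Mon 1964:Sat 1968:Thu
Sunday: 1948 → 1.

1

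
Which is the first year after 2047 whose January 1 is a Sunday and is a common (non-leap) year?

2051

Jan 1 advances by 2 weekdays after a leap year and by 1 after a common year.
2047: Jan 1 is Tuesday.
2048: Wednesday (leap)
2049: Friday
2050: Saturday
2051: Sunday
2051 begins on a Sunday and is a common year.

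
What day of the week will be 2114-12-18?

January 1, 2114 is a Monday.
December 18 is day 352 of the year, i.e. 351 days after Jan 1.
351 mod 7 = 1, so advance 1 weekday from Monday: Tuesday.

Tuesday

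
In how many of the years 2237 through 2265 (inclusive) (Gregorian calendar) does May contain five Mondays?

May has 31 days; it has five Mondays when Monday falls among the first (month-length − 28) days — i.e. when May 1 is one of Monday/Sunday/Saturday.
May 1 by year: 2237:Mon✓ 2238:Tue 2239:Wed 2240:Fri 2241:Sat✓ 2242:Sun✓ 2243:Mon✓ 2244:Wed 2245:Thu 2246:Fri 2247:Sat✓ 2248:Mon✓ 2249:Tue 2250:Wed 2251:Thu 2252:Sat✓ 2253:Sun✓ 2254:Mon✓ 2255:Tue 2256:Thu 2257:Fri 2258:Sat✓ 2259:Sun✓ 2260:Tue 2261:Wed 2262:Thu 2263:Fri 2264:Sun✓ 2265:Mon✓
Years with five Mondays: 2237, 2241, 2242, 2243, 2247, 2248, 2252, 2253, 2254, 2258, 2259, 2264, 2265 → 13.

13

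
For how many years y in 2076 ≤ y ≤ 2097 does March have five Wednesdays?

March has 31 days; it has five Wednesdays when Wednesday falls among the first (month-length − 28) days — i.e. when March 1 is one of Wednesday/Tuesday/Monday.
March 1 by year: 2076:Sun 2077:Mon✓ 2078:Tue✓ 2079:Wed✓ 2080:Fri 2081:Sat 2082:Sun 2083:Mon✓ 2084:Wed✓ 2085:Thu 2086:Fri 2087:Sat 2088:Mon✓ 2089:Tue✓ 2090:Wed✓ 2091:Thu 2092:Sat 2093:Sun 2094:Mon✓ 2095:Tue✓ 2096:Thu 2097:Fri
Years with five Wednesdays: 2077, 2078, 2079, 2083, 2084, 2088, 2089, 2090, 2094, 2095 → 10.

10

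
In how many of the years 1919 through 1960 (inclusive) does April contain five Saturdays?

12

April has 30 days; it has five Saturdays when Saturday falls among the first (month-length − 28) days — i.e. when April 1 is one of Saturday/Friday.
April 1 by year: 1919:Tue 1920:Thu 1921:Fri✓ 1922:Sat✓ 1923:Sun 1924:Tue 1925:Wed 1926:Thu 1927:Fri✓ 1928:Sun 1929:Mon 1930:Tue 1931:Wed 1932:Fri✓ 1933:Sat✓ …(12 more)… 1946:Mon 1947:Tue 1948:Thu 1949:Fri✓ 1950:Sat✓ 1951:Sun 1952:Tue 1953:Wed 1954:Thu 1955:Fri✓ 1956:Sun 1957:Mon 1958:Tue 1959:Wed 1960:Fri✓
Years with five Saturdays: 1921, 1922, 1927, 1932, 1933, 1938, 1939, 1944, 1949, 1950, 1955, 1960 → 12.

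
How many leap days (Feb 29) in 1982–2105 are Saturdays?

4

Leap years in 1982–2105: 30 of them.
Feb 29 weekday advances by 5 (mod 7) from one leap year to the next four years later (or differs when a century non-leap intervenes).
Leap-day weekdays: 1984:Wed 1988:Mon 1992:Sat✓ 1996:Thu 2000:Tue 2004:Sun 2008:Fri 2012:Wed 2016:Mon 2020:Sat✓ 2024:Thu 2028:Tue 2032:Sun …(4 more)… 2052:Thu 2056:Tue 2060:Sun 2064:Fri 2068:Wed 2072:Mon 2076:Sat✓ 2080:Thu 2084:Tue 2088:Sun 2092:Fri 2096:Wed 2104:Fri
Saturday: 1992, 2020, 2048, 2076 → 4.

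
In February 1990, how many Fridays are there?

February 1990 has 28 days and begins on Thursday.
The first Friday is February 2.
Fridays fall on 2, 9, 16, 23 — that's 4.

4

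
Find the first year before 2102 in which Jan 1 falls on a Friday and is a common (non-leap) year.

2100

Jan 1 advances by 2 weekdays after a leap year and by 1 after a common year.
2102: Jan 1 is Sunday.
2101: Saturday
2100: Friday
2100 begins on a Friday and is a common year.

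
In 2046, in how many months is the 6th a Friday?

Check the 6th of each month of 2046: Jan 6: Sat, Feb 6: Tue, Mar 6: Tue, Apr 6: Fri, May 6: Sun, Jun 6: Wed, Jul 6: Fri, Aug 6: Mon, Sep 6: Thu, Oct 6: Sat, Nov 6: Tue, Dec 6: Thu.
Friday occurs in April, July — 2 months.

2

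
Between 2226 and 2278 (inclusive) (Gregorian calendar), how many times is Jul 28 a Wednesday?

Track Jul 28's weekday year by year (advancing +1, or +2 across a Feb 29):
  2226: Fri  2227: Sat (+1)  2228: Mon (+2)  2229: Tue (+1)  2230: Wed (+1) ✓
  2231: Thu (+1)  2232: Sat (+2)  2233: Sun (+1)  2234: Mon (+1)  2235: Tue (+1)
  2236: Thu (+2)  2237: Fri (+1)  2238: Sat (+1)  2239: Sun (+1)  … (25 more years) …
  2265: Fri (+1)  2266: Sat (+1)  2267: Sun (+1)  2268: Tue (+2)  2269: Wed (+1) ✓
  2270: Thu (+1)  2271: Fri (+1)  2272: Sun (+2)  2273: Mon (+1)  2274: Tue (+1)
  2275: Wed (+1) ✓  2276: Fri (+2)  2277: Sat (+1)  2278: Sun (+1)
Wednesday years: 2230, 2241, 2247, 2252, 2258, 2269, 2275 — 7 in total.

7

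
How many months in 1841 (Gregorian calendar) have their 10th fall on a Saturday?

Check the 10th of each month of 1841: Jan 10: Sun, Feb 10: Wed, Mar 10: Wed, Apr 10: Sat, May 10: Mon, Jun 10: Thu, Jul 10: Sat, Aug 10: Tue, Sep 10: Fri, Oct 10: Sun, Nov 10: Wed, Dec 10: Fri.
Saturday occurs in April, July — 2 months.

2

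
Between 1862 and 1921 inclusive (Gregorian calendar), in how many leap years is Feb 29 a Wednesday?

Leap years in 1862–1921: 14 of them.
Feb 29 weekday advances by 5 (mod 7) from one leap year to the next four years later (or differs when a century non-leap intervenes).
Leap-day weekdays: 1864:Mon 1868:Sat 1872:Thu 1876:Tue 1880:Sun 1884:Fri 1888:Wed✓ 1892:Mon 1896:Sat 1904:Mon 1908:Sat 1912:Thu 1916:Tue 1920:Sun
Wednesday: 1888 → 1.

1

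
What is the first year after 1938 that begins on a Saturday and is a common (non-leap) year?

1949

Jan 1 advances by 2 weekdays after a leap year and by 1 after a common year.
1938: Jan 1 is Saturday.
1939: Sunday
1940: Monday (leap)
1941: Wednesday
1942: Thursday
1943: Friday
1944: Saturday (leap)
1945: Monday
1946: Tuesday
1947: Wednesday
1948: Thursday (leap)
1949: Saturday
1949 begins on a Saturday and is a common year.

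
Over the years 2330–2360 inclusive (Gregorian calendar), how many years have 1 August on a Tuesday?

4

Track 1 August's weekday year by year (advancing +1, or +2 across a Feb 29):
  2330: Fri  2331: Sat (+1)  2332: Mon (+2)  2333: Tue (+1) ✓  2334: Wed (+1)
  2335: Thu (+1)  2336: Sat (+2)  2337: Sun (+1)  2338: Mon (+1)  2339: Tue (+1) ✓
  2340: Thu (+2)  2341: Fri (+1)  2342: Sat (+1)  2343: Sun (+1)  … (3 more years) …
  2347: Fri (+1)  2348: Sun (+2)  2349: Mon (+1)  2350: Tue (+1) ✓  2351: Wed (+1)
  2352: Fri (+2)  2353: Sat (+1)  2354: Sun (+1)  2355: Mon (+1)  2356: Wed (+2)
  2357: Thu (+1)  2358: Fri (+1)  2359: Sat (+1)  2360: Mon (+2)
Tuesday years: 2333, 2339, 2344, 2350 — 4 in total.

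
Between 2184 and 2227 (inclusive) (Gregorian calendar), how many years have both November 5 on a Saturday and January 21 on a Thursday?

2

Check each year's weekday for November 5 and January 21:
  2184: Fri/Wed  2185: Sat/Fri  2186: Sun/Sat  2187: Mon/Sun  2188: Wed/Mon  2189: Thu/Wed  2190: Fri/Thu  2191: Sat/Fri  2192: Mon/Sat  2193: Tue/Mon  2194: Wed/Tue  2195: Thu/Wed  2196: Sat/Thu ✓  2197: Sun/Sat  …(16 more)…  2214: Sat/Fri  2215: Sun/Sat  2216: Tue/Sun  2217: Wed/Tue  2218: Thu/Wed  2219: Fri/Thu  2220: Sun/Fri  2221: Mon/Sun  2222: Tue/Mon  2223: Wed/Tue  2224: Fri/Wed  2225: Sat/Fri  2226: Sun/Sat  2227: Mon/Sun
Both conditions hold in: 2196, 2208 — 2.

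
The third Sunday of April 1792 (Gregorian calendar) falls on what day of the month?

April 1, 1792 is a Sunday, so the first Sunday is the 1st.
The third Sunday is 1 + 14 = 15.

15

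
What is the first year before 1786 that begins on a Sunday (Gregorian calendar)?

1775

Jan 1 advances by 2 weekdays after a leap year and by 1 after a common year.
1786: Jan 1 is Sunday.
1785: Saturday
1784: Thursday (leap)
1783: Wednesday
1782: Tuesday
1781: Monday
1780: Saturday (leap)
1779: Friday
1778: Thursday
1777: Wednesday
1776: Monday (leap)
1775: Sunday
1775 begins on a Sunday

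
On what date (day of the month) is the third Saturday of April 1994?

16

April 1, 1994 is a Friday, so the first Saturday is the 2nd.
The third Saturday is 2 + 14 = 16.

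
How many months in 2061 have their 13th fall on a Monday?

Check the 13th of each month of 2061: Jan 13: Thu, Feb 13: Sun, Mar 13: Sun, Apr 13: Wed, May 13: Fri, Jun 13: Mon, Jul 13: Wed, Aug 13: Sat, Sep 13: Tue, Oct 13: Thu, Nov 13: Sun, Dec 13: Tue.
Monday occurs in June — 1 month.

1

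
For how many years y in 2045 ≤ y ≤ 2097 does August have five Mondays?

22

August has 31 days; it has five Mondays when Monday falls among the first (month-length − 28) days — i.e. when August 1 is one of Monday/Sunday/Saturday.
August 1 by year: 2045:Tue 2046:Wed 2047:Thu 2048:Sat✓ 2049:Sun✓ 2050:Mon✓ 2051:Tue 2052:Thu 2053:Fri 2054:Sat✓ 2055:Sun✓ 2056:Tue 2057:Wed 2058:Thu 2059:Fri …(23 more)… 2083:Sun✓ 2084:Tue 2085:Wed 2086:Thu 2087:Fri 2088:Sun✓ 2089:Mon✓ 2090:Tue 2091:Wed 2092:Fri 2093:Sat✓ 2094:Sun✓ 2095:Mon✓ 2096:Wed 2097:Thu
Years with five Mondays: 2048, 2049, 2050, 2054, 2055, 2060, 2061, 2065, 2066, 2067, 2071, 2072, 2076, 2077, 2078, 2082, 2083, 2088, 2089, 2093, 2094, 2095 → 22.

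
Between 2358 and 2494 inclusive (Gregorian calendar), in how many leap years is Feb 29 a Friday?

Leap years in 2358–2494: 34 of them.
Feb 29 weekday advances by 5 (mod 7) from one leap year to the next four years later (or differs when a century non-leap intervenes).
Leap-day weekdays: 2360:Mon 2364:Sat 2368:Thu 2372:Tue 2376:Sun 2380:Fri✓ 2384:Wed 2388:Mon 2392:Sat 2396:Thu 2400:Tue 2404:Sun 2408:Fri✓ …(8 more)… 2444:Mon 2448:Sat 2452:Thu 2456:Tue 2460:Sun 2464:Fri✓ 2468:Wed 2472:Mon 2476:Sat 2480:Thu 2484:Tue 2488:Sun 2492:Fri✓
Friday: 2380, 2408, 2436, 2464, 2492 → 5.

5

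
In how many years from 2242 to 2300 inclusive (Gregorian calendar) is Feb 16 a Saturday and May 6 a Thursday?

0

Check each year's weekday for Feb 16 and May 6:
  2242: Wed/Fri  2243: Thu/Sat  2244: Fri/Mon  2245: Sun/Tue  2246: Mon/Wed  2247: Tue/Thu  2248: Wed/Sat  2249: Fri/Sun  2250: Sat/Mon  2251: Sun/Tue  2252: Mon/Thu  2253: Wed/Fri  2254: Thu/Sat  2255: Fri/Sun  …(31 more)…  2287: Wed/Fri  2288: Thu/Sun  2289: Sat/Mon  2290: Sun/Tue  2291: Mon/Wed  2292: Tue/Fri  2293: Thu/Sat  2294: Fri/Sun  2295: Sat/Mon  2296: Sun/Wed  2297: Tue/Thu  2298: Wed/Fri  2299: Thu/Sat  2300: Fri/Sun
Both conditions hold in: no year — 0.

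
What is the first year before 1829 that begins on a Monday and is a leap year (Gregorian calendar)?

Jan 1 advances by 2 weekdays after a leap year and by 1 after a common year.
1829: Jan 1 is Thursday.
1828: Tuesday (leap)
1827: Monday
1826: Sunday
1825: Saturday
1824: Thursday (leap)
1823: Wednesday
1822: Tuesday
1821: Monday
1820: Saturday (leap)
1819: Friday
1818: Thursday
1817: Wednesday
1816: Monday (leap)
1816 begins on a Monday and is a leap year.

1816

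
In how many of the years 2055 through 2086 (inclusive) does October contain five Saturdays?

October has 31 days; it has five Saturdays when Saturday falls among the first (month-length − 28) days — i.e. when October 1 is one of Saturday/Friday/Thursday.
October 1 by year: 2055:Fri✓ 2056:Sun 2057:Mon 2058:Tue 2059:Wed 2060:Fri✓ 2061:Sat✓ 2062:Sun 2063:Mon 2064:Wed 2065:Thu✓ 2066:Fri✓ 2067:Sat✓ 2068:Mon 2069:Tue 2070:Wed 2071:Thu✓ 2072:Sat✓ 2073:Sun 2074:Mon 2075:Tue 2076:Thu✓ 2077:Fri✓ 2078:Sat✓ 2079:Sun 2080:Tue 2081:Wed 2082:Thu✓ 2083:Fri✓ 2084:Sun 2085:Mon 2086:Tue
Years with five Saturdays: 2055, 2060, 2061, 2065, 2066, 2067, 2071, 2072, 2076, 2077, 2078, 2082, 2083 → 13.

13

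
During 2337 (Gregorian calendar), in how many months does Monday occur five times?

A month of length L has five Mondays iff its first Monday is on day ≤ L−28 (so day 1–3 in a 31-day month, 1–2 in a 30-day month, day 1 in a leap February).
Checking each month of 2337: Jan starts Fri (31d); Feb starts Mon (28d); Mar starts Mon (31d) ✓; Apr starts Thu (30d); May starts Sat (31d) ✓; Jun starts Tue (30d); Jul starts Thu (31d); Aug starts Sun (31d) ✓; Sep starts Wed (30d); Oct starts Fri (31d); Nov starts Mon (30d) ✓; Dec starts Wed (31d).
Five-Monday months: March, May, August, November → 4.

4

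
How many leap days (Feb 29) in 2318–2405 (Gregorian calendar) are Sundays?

Leap years in 2318–2405: 22 of them.
Feb 29 weekday advances by 5 (mod 7) from one leap year to the next four years later (or differs when a century non-leap intervenes).
Leap-day weekdays: 2320:Sun✓ 2324:Fri 2328:Wed 2332:Mon 2336:Sat 2340:Thu 2344:Tue 2348:Sun✓ 2352:Fri 2356:Wed 2360:Mon 2364:Sat 2368:Thu 2372:Tue 2376:Sun✓ 2380:Fri 2384:Wed 2388:Mon 2392:Sat 2396:Thu 2400:Tue 2404:Sun✓
Sunday: 2320, 2348, 2376, 2404 → 4.

4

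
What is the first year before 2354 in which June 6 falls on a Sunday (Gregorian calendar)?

From one year to the next, a fixed date's weekday advances by 1, or by 2 when a Feb 29 lies between the two dates.
2354: June 6 is Sunday.
2353: Saturday (−1)
2352: Friday (−1)
2351: Wednesday (−2)
2350: Tuesday (−1)
2349: Monday (−1)
2348: Sunday (−1)
June 6 falls on a Sunday in 2348.

2348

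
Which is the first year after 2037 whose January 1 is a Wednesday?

2042

Jan 1 advances by 2 weekdays after a leap year and by 1 after a common year.
2037: Jan 1 is Thursday.
2038: Friday
2039: Saturday
2040: Sunday (leap)
2041: Tuesday
2042: Wednesday
2042 begins on a Wednesday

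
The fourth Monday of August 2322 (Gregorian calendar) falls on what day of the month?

August 1, 2322 is a Tuesday, so the first Monday is the 7th.
The fourth Monday is 7 + 21 = 28.

28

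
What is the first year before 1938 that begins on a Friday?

Jan 1 advances by 2 weekdays after a leap year and by 1 after a common year.
1938: Jan 1 is Saturday.
1937: Friday
1937 begins on a Friday

1937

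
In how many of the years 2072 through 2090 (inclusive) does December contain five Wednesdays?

7

December has 31 days; it has five Wednesdays when Wednesday falls among the first (month-length − 28) days — i.e. when December 1 is one of Wednesday/Tuesday/Monday.
December 1 by year: 2072:Thu 2073:Fri 2074:Sat 2075:Sun 2076:Tue✓ 2077:Wed✓ 2078:Thu 2079:Fri 2080:Sun 2081:Mon✓ 2082:Tue✓ 2083:Wed✓ 2084:Fri 2085:Sat 2086:Sun 2087:Mon✓ 2088:Wed✓ 2089:Thu 2090:Fri
Years with five Wednesdays: 2076, 2077, 2081, 2082, 2083, 2087, 2088 → 7.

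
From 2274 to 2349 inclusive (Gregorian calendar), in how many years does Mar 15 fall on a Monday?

11

Track Mar 15's weekday year by year (advancing +1, or +2 across a Feb 29):
  2274: Sun  2275: Mon (+1) ✓  2276: Wed (+2)  2277: Thu (+1)  2278: Fri (+1)
  2279: Sat (+1)  2280: Mon (+2) ✓  2281: Tue (+1)  2282: Wed (+1)  2283: Thu (+1)
  2284: Sat (+2)  2285: Sun (+1)  2286: Mon (+1) ✓  2287: Tue (+1)  … (48 more years) …
  2336: Sun (+2)  2337: Mon (+1) ✓  2338: Tue (+1)  2339: Wed (+1)  2340: Fri (+2)
  2341: Sat (+1)  2342: Sun (+1)  2343: Mon (+1) ✓  2344: Wed (+2)  2345: Thu (+1)
  2346: Fri (+1)  2347: Sat (+1)  2348: Mon (+2) ✓  2349: Tue (+1)
Monday years: 2275, 2280, 2286, 2297, 2309, 2315, 2320, 2326, 2337, 2343, 2348 — 11 in total.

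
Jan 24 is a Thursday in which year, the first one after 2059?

2064

From one year to the next, a fixed date's weekday advances by 1, or by 2 when a Feb 29 lies between the two dates.
2059: January 24 is Friday.
2060: Saturday (+1)
2061: Monday (+2)
2062: Tuesday (+1)
2063: Wednesday (+1)
2064: Thursday (+1)
Jan 24 falls on a Thursday in 2064.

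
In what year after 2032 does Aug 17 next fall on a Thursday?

From one year to the next, a fixed date's weekday advances by 1, or by 2 when a Feb 29 lies between the two dates.
2032: August 17 is Tuesday.
2033: Wednesday (+1)
2034: Thursday (+1)
Aug 17 falls on a Thursday in 2034.

2034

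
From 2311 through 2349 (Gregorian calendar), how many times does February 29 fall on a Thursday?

Leap years in 2311–2349: 10 of them.
Feb 29 weekday advances by 5 (mod 7) from one leap year to the next four years later (or differs when a century non-leap intervenes).
Leap-day weekdays: 2312:Thu✓ 2316:Tue 2320:Sun 2324:Fri 2328:Wed 2332:Mon 2336:Sat 2340:Thu✓ 2344:Tue 2348:Sun
Thursday: 2312, 2340 → 2.

2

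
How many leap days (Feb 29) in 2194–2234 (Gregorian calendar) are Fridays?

Leap years in 2194–2234: 9 of them.
Feb 29 weekday advances by 5 (mod 7) from one leap year to the next four years later (or differs when a century non-leap intervenes).
Leap-day weekdays: 2196:Mon 2204:Wed 2208:Mon 2212:Sat 2216:Thu 2220:Tue 2224:Sun 2228:Fri✓ 2232:Wed
Friday: 2228 → 1.

1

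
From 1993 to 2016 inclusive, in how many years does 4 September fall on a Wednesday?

3

Track 4 September's weekday year by year (advancing +1, or +2 across a Feb 29):
  1993: Sat  1994: Sun (+1)  1995: Mon (+1)  1996: Wed (+2) ✓  1997: Thu (+1)
  1998: Fri (+1)  1999: Sat (+1)  2000: Mon (+2)  2001: Tue (+1)  2002: Wed (+1) ✓
  2003: Thu (+1)  2004: Sat (+2)  2005: Sun (+1)  2006: Mon (+1)  2007: Tue (+1)
  2008: Thu (+2)  2009: Fri (+1)  2010: Sat (+1)  2011: Sun (+1)  2012: Tue (+2)
  2013: Wed (+1) ✓  2014: Thu (+1)  2015: Fri (+1)  2016: Sun (+2)
Wednesday years: 1996, 2002, 2013 — 3 in total.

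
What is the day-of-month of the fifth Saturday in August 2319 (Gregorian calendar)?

30

August 1, 2319 is a Friday, so the first Saturday is the 2nd.
The fifth Saturday is 2 + 28 = 30.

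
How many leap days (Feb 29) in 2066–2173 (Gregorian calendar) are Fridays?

4

Leap years in 2066–2173: 26 of them.
Feb 29 weekday advances by 5 (mod 7) from one leap year to the next four years later (or differs when a century non-leap intervenes).
Leap-day weekdays: 2068:Wed 2072:Mon 2076:Sat 2080:Thu 2084:Tue 2088:Sun 2092:Fri✓ 2096:Wed 2104:Fri✓ 2108:Wed 2112:Mon 2116:Sat 2120:Thu 2124:Tue 2128:Sun 2132:Fri✓ 2136:Wed 2140:Mon 2144:Sat 2148:Thu 2152:Tue 2156:Sun 2160:Fri✓ 2164:Wed 2168:Mon 2172:Sat
Friday: 2092, 2104, 2132, 2160 → 4.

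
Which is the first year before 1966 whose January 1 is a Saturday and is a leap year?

Jan 1 advances by 2 weekdays after a leap year and by 1 after a common year.
1966: Jan 1 is Saturday.
1965: Friday
1964: Wednesday (leap)
1963: Tuesday
1962: Monday
1961: Sunday
1960: Friday (leap)
1959: Thursday
1958: Wednesday
1957: Tuesday
1956: Sunday (leap)
1955: Saturday
1954: Friday
1953: Thursday
1952: Tuesday (leap)
1951: Monday
1950: Sunday
1949: Saturday
1948: Thursday (leap)
1947: Wednesday
1946: Tuesday
1945: Monday
1944: Saturday (leap)
1944 begins on a Saturday and is a leap year.

1944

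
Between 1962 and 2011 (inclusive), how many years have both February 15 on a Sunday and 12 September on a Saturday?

5

Check each year's weekday for February 15 and 12 September:
  1962: Thu/Wed  1963: Fri/Thu  1964: Sat/Sat  1965: Mon/Sun  1966: Tue/Mon  1967: Wed/Tue  1968: Thu/Thu  1969: Sat/Fri  1970: Sun/Sat ✓  1971: Mon/Sun  1972: Tue/Tue  1973: Thu/Wed  1974: Fri/Thu  1975: Sat/Fri  …(22 more)…  1998: Sun/Sat ✓  1999: Mon/Sun  2000: Tue/Tue  2001: Thu/Wed  2002: Fri/Thu  2003: Sat/Fri  2004: Sun/Sun  2005: Tue/Mon  2006: Wed/Tue  2007: Thu/Wed  2008: Fri/Fri  2009: Sun/Sat ✓  2010: Mon/Sun  2011: Tue/Mon
Both conditions hold in: 1970, 1981, 1987, 1998, 2009 — 5.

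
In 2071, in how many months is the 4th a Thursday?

Check the 4th of each month of 2071: Jan 4: Sun, Feb 4: Wed, Mar 4: Wed, Apr 4: Sat, May 4: Mon, Jun 4: Thu, Jul 4: Sat, Aug 4: Tue, Sep 4: Fri, Oct 4: Sun, Nov 4: Wed, Dec 4: Fri.
Thursday occurs in June — 1 month.

1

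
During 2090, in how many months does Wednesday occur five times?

A month of length L has five Wednesdays iff its first Wednesday is on day ≤ L−28 (so day 1–3 in a 31-day month, 1–2 in a 30-day month, day 1 in a leap February).
Checking each month of 2090: Jan starts Sun (31d); Feb starts Wed (28d); Mar starts Wed (31d) ✓; Apr starts Sat (30d); May starts Mon (31d) ✓; Jun starts Thu (30d); Jul starts Sat (31d); Aug starts Tue (31d) ✓; Sep starts Fri (30d); Oct starts Sun (31d); Nov starts Wed (30d) ✓; Dec starts Fri (31d).
Five-Wednesday months: March, May, August, November → 4.

4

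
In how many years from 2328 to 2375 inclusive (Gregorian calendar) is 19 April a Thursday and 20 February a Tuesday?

Check each year's weekday for 19 April and 20 February:
  2328: Thu/Mon  2329: Fri/Wed  2330: Sat/Thu  2331: Sun/Fri  2332: Tue/Sat  2333: Wed/Mon  2334: Thu/Tue ✓  2335: Fri/Wed  2336: Sun/Thu  2337: Mon/Sat  2338: Tue/Sun  2339: Wed/Mon  2340: Fri/Tue  2341: Sat/Thu  …(20 more)…  2362: Thu/Tue ✓  2363: Fri/Wed  2364: Sun/Thu  2365: Mon/Sat  2366: Tue/Sun  2367: Wed/Mon  2368: Fri/Tue  2369: Sat/Thu  2370: Sun/Fri  2371: Mon/Sat  2372: Wed/Sun  2373: Thu/Tue ✓  2374: Fri/Wed  2375: Sat/Thu
Both conditions hold in: 2334, 2345, 2351, 2362, 2373 — 5.

5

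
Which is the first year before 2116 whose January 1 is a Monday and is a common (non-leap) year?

Jan 1 advances by 2 weekdays after a leap year and by 1 after a common year.
2116: Jan 1 is Wednesday (leap).
2115: Tuesday
2114: Monday
2114 begins on a Monday and is a common year.

2114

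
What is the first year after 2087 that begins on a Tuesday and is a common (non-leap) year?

Jan 1 advances by 2 weekdays after a leap year and by 1 after a common year.
2087: Jan 1 is Wednesday.
2088: Thursday (leap)
2089: Saturday
2090: Sunday
2091: Monday
2092: Tuesday (leap)
2093: Thursday
2094: Friday
2095: Saturday
2096: Sunday (leap)
2097: Tuesday
2097 begins on a Tuesday and is a common year.

2097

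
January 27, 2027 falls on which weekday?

Wednesday

January 1, 2027 is a Friday.
January 27 is day 27 of the year, i.e. 26 days after Jan 1.
26 mod 7 = 5, so advance 5 weekdays from Friday: Wednesday.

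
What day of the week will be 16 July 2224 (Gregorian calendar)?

January 1, 2224 is a Thursday.
July 16 is day 198 of the year, i.e. 197 days after Jan 1.
197 mod 7 = 1, so advance 1 weekday from Thursday: Friday.

Friday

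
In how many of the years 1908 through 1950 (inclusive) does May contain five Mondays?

May has 31 days; it has five Mondays when Monday falls among the first (month-length − 28) days — i.e. when May 1 is one of Monday/Sunday/Saturday.
May 1 by year: 1908:Fri 1909:Sat✓ 1910:Sun✓ 1911:Mon✓ 1912:Wed 1913:Thu 1914:Fri 1915:Sat✓ 1916:Mon✓ 1917:Tue 1918:Wed 1919:Thu 1920:Sat✓ 1921:Sun✓ 1922:Mon✓ …(13 more)… 1936:Fri 1937:Sat✓ 1938:Sun✓ 1939:Mon✓ 1940:Wed 1941:Thu 1942:Fri 1943:Sat✓ 1944:Mon✓ 1945:Tue 1946:Wed 1947:Thu 1948:Sat✓ 1949:Sun✓ 1950:Mon✓
Years with five Mondays: 1909, 1910, 1911, 1915, 1916, 1920, 1921, 1922, 1926, 1927, 1932, 1933, 1937, 1938, 1939, 1943, 1944, 1948, 1949, 1950 → 20.

20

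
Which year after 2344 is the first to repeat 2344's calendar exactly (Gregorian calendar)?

2372

Two years share a calendar iff Jan 1 falls on the same weekday and both are leap or both are common. 2344: Jan 1 is Saturday, leap year.
2345: Jan 1 Monday, common
2346: Jan 1 Tuesday, common
2347: Jan 1 Wednesday, common
2348: Jan 1 Thursday, leap
2349: Jan 1 Saturday, common
2350: Jan 1 Sunday, common
2351: Jan 1 Monday, common
2352: Jan 1 Tuesday, leap
2353: Jan 1 Thursday, common
2354: Jan 1 Friday, common
2355: Jan 1 Saturday, common
2356: Jan 1 Sunday, leap
2357: Jan 1 Tuesday, common
2358: Jan 1 Wednesday, common
2359: Jan 1 Thursday, common
2360: Jan 1 Friday, leap
2361: Jan 1 Sunday, common
2362: Jan 1 Monday, common
2363: Jan 1 Tuesday, common
2364: Jan 1 Wednesday, leap
2365: Jan 1 Friday, common
2366: Jan 1 Saturday, common
2367: Jan 1 Sunday, common
2368: Jan 1 Monday, leap
2369: Jan 1 Wednesday, common
2370: Jan 1 Thursday, common
2371: Jan 1 Friday, common
2372: Jan 1 Saturday, leap
2372 matches on both conditions.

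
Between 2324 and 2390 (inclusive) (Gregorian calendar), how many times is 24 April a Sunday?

10

Track 24 April's weekday year by year (advancing +1, or +2 across a Feb 29):
  2324: Thu  2325: Fri (+1)  2326: Sat (+1)  2327: Sun (+1) ✓  2328: Tue (+2)
  2329: Wed (+1)  2330: Thu (+1)  2331: Fri (+1)  2332: Sun (+2) ✓  2333: Mon (+1)
  2334: Tue (+1)  2335: Wed (+1)  2336: Fri (+2)  2337: Sat (+1)  … (39 more years) …
  2377: Sun (+1) ✓  2378: Mon (+1)  2379: Tue (+1)  2380: Thu (+2)  2381: Fri (+1)
  2382: Sat (+1)  2383: Sun (+1) ✓  2384: Tue (+2)  2385: Wed (+1)  2386: Thu (+1)
  2387: Fri (+1)  2388: Sun (+2) ✓  2389: Mon (+1)  2390: Tue (+1)
Sunday years: 2327, 2332, 2338, 2349, 2355, 2360, 2366, 2377, 2383, 2388 — 10 in total.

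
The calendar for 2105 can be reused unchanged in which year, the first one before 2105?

2099

Two years share a calendar iff Jan 1 falls on the same weekday and both are leap or both are common. 2105: Jan 1 is Thursday, common year.
2104: Jan 1 Tuesday, leap
2103: Jan 1 Monday, common
2102: Jan 1 Sunday, common
2101: Jan 1 Saturday, common
2100: Jan 1 Friday, common
2099: Jan 1 Thursday, common
2099 matches on both conditions.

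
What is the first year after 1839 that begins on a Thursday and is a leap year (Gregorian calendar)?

Jan 1 advances by 2 weekdays after a leap year and by 1 after a common year.
1839: Jan 1 is Tuesday.
1840: Wednesday (leap)
1841: Friday
1842: Saturday
1843: Sunday
1844: Monday (leap)
1845: Wednesday
1846: Thursday
1847: Friday
1848: Saturday (leap)
1849: Monday
1850: Tuesday
1851: Wednesday
1852: Thursday (leap)
1852 begins on a Thursday and is a leap year.

1852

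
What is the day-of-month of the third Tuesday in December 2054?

December 1, 2054 is a Tuesday, so the first Tuesday is the 1st.
The third Tuesday is 1 + 14 = 15.

15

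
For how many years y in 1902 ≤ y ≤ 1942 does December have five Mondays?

17

December has 31 days; it has five Mondays when Monday falls among the first (month-length − 28) days — i.e. when December 1 is one of Monday/Sunday/Saturday.
December 1 by year: 1902:Mon✓ 1903:Tue 1904:Thu 1905:Fri 1906:Sat✓ 1907:Sun✓ 1908:Tue 1909:Wed 1910:Thu 1911:Fri 1912:Sun✓ 1913:Mon✓ 1914:Tue 1915:Wed 1916:Fri …(11 more)… 1928:Sat✓ 1929:Sun✓ 1930:Mon✓ 1931:Tue 1932:Thu 1933:Fri 1934:Sat✓ 1935:Sun✓ 1936:Tue 1937:Wed 1938:Thu 1939:Fri 1940:Sun✓ 1941:Mon✓ 1942:Tue
Years with five Mondays: 1902, 1906, 1907, 1912, 1913, 1917, 1918, 1919, 1923, 1924, 1928, 1929, 1930, 1934, 1935, 1940, 1941 → 17.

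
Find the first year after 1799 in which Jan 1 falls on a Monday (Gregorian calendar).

Jan 1 advances by 2 weekdays after a leap year and by 1 after a common year.
1799: Jan 1 is Tuesday.
1800: Wednesday
1801: Thursday
1802: Friday
1803: Saturday
1804: Sunday (leap)
1805: Tuesday
1806: Wednesday
1807: Thursday
1808: Friday (leap)
1809: Sunday
1810: Monday
1810 begins on a Monday

1810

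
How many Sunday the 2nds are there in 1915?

1

Check the 2nd of each month of 1915: Jan 2: Sat, Feb 2: Tue, Mar 2: Tue, Apr 2: Fri, May 2: Sun, Jun 2: Wed, Jul 2: Fri, Aug 2: Mon, Sep 2: Thu, Oct 2: Sat, Nov 2: Tue, Dec 2: Thu.
Sunday occurs in May — 1 month.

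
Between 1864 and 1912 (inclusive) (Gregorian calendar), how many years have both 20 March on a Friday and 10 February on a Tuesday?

4

Check each year's weekday for 20 March and 10 February:
  1864: Sun/Wed  1865: Mon/Fri  1866: Tue/Sat  1867: Wed/Sun  1868: Fri/Mon  1869: Sat/Wed  1870: Sun/Thu  1871: Mon/Fri  1872: Wed/Sat  1873: Thu/Mon  1874: Fri/Tue ✓  1875: Sat/Wed  1876: Mon/Thu  1877: Tue/Sat  …(21 more)…  1899: Mon/Fri  1900: Tue/Sat  1901: Wed/Sun  1902: Thu/Mon  1903: Fri/Tue ✓  1904: Sun/Wed  1905: Mon/Fri  1906: Tue/Sat  1907: Wed/Sun  1908: Fri/Mon  1909: Sat/Wed  1910: Sun/Thu  1911: Mon/Fri  1912: Wed/Sat
Both conditions hold in: 1874, 1885, 1891, 1903 — 4.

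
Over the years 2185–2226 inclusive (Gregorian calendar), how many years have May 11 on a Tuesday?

5

Track May 11's weekday year by year (advancing +1, or +2 across a Feb 29):
  2185: Wed  2186: Thu (+1)  2187: Fri (+1)  2188: Sun (+2)  2189: Mon (+1)
  2190: Tue (+1) ✓  2191: Wed (+1)  2192: Fri (+2)  2193: Sat (+1)  2194: Sun (+1)
  2195: Mon (+1)  2196: Wed (+2)  2197: Thu (+1)  2198: Fri (+1)  … (14 more years) …
  2213: Tue (+1) ✓  2214: Wed (+1)  2215: Thu (+1)  2216: Sat (+2)  2217: Sun (+1)
  2218: Mon (+1)  2219: Tue (+1) ✓  2220: Thu (+2)  2221: Fri (+1)  2222: Sat (+1)
  2223: Sun (+1)  2224: Tue (+2) ✓  2225: Wed (+1)  2226: Thu (+1)
Tuesday years: 2190, 2202, 2213, 2219, 2224 — 5 in total.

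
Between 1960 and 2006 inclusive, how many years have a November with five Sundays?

12

November has 30 days; it has five Sundays when Sunday falls among the first (month-length − 28) days — i.e. when November 1 is one of Sunday/Saturday.
November 1 by year: 1960:Tue 1961:Wed 1962:Thu 1963:Fri 1964:Sun✓ 1965:Mon 1966:Tue 1967:Wed 1968:Fri 1969:Sat✓ 1970:Sun✓ 1971:Mon 1972:Wed 1973:Thu 1974:Fri …(17 more)… 1992:Sun✓ 1993:Mon 1994:Tue 1995:Wed 1996:Fri 1997:Sat✓ 1998:Sun✓ 1999:Mon 2000:Wed 2001:Thu 2002:Fri 2003:Sat✓ 2004:Mon 2005:Tue 2006:Wed
Years with five Sundays: 1964, 1969, 1970, 1975, 1980, 1981, 1986, 1987, 1992, 1997, 1998, 2003 → 12.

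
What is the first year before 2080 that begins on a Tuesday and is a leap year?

2064

Jan 1 advances by 2 weekdays after a leap year and by 1 after a common year.
2080: Jan 1 is Monday (leap).
2079: Sunday
2078: Saturday
2077: Friday
2076: Wednesday (leap)
2075: Tuesday
2074: Monday
2073: Sunday
2072: Friday (leap)
2071: Thursday
2070: Wednesday
2069: Tuesday
2068: Sunday (leap)
2067: Saturday
2066: Friday
2065: Thursday
2064: Tuesday (leap)
2064 begins on a Tuesday and is a leap year.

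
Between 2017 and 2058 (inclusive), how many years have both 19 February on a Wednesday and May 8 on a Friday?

2

Check each year's weekday for 19 February and May 8:
  2017: Sun/Mon  2018: Mon/Tue  2019: Tue/Wed  2020: Wed/Fri ✓  2021: Fri/Sat  2022: Sat/Sun  2023: Sun/Mon  2024: Mon/Wed  2025: Wed/Thu  2026: Thu/Fri  2027: Fri/Sat  2028: Sat/Mon  2029: Mon/Tue  2030: Tue/Wed  …(14 more)…  2045: Sun/Mon  2046: Mon/Tue  2047: Tue/Wed  2048: Wed/Fri ✓  2049: Fri/Sat  2050: Sat/Sun  2051: Sun/Mon  2052: Mon/Wed  2053: Wed/Thu  2054: Thu/Fri  2055: Fri/Sat  2056: Sat/Mon  2057: Mon/Tue  2058: Tue/Wed
Both conditions hold in: 2020, 2048 — 2.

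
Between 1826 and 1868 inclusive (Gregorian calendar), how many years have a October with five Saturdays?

October has 31 days; it has five Saturdays when Saturday falls among the first (month-length − 28) days — i.e. when October 1 is one of Saturday/Friday/Thursday.
October 1 by year: 1826:Sun 1827:Mon 1828:Wed 1829:Thu✓ 1830:Fri✓ 1831:Sat✓ 1832:Mon 1833:Tue 1834:Wed 1835:Thu✓ 1836:Sat✓ 1837:Sun 1838:Mon 1839:Tue 1840:Thu✓ …(13 more)… 1854:Sun 1855:Mon 1856:Wed 1857:Thu✓ 1858:Fri✓ 1859:Sat✓ 1860:Mon 1861:Tue 1862:Wed 1863:Thu✓ 1864:Sat✓ 1865:Sun 1866:Mon 1867:Tue 1868:Thu✓
Years with five Saturdays: 1829, 1830, 1831, 1835, 1836, 1840, 1841, 1842, 1846, 1847, 1852, 1853, 1857, 1858, 1859, 1863, 1864, 1868 → 18.

18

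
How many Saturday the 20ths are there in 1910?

1

Check the 20th of each month of 1910: Jan 20: Thu, Feb 20: Sun, Mar 20: Sun, Apr 20: Wed, May 20: Fri, Jun 20: Mon, Jul 20: Wed, Aug 20: Sat, Sep 20: Tue, Oct 20: Thu, Nov 20: Sun, Dec 20: Tue.
Saturday occurs in August — 1 month.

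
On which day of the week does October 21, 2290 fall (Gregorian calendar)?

Tuesday

January 1, 2290 is a Wednesday.
October 21 is day 294 of the year, i.e. 293 days after Jan 1.
293 mod 7 = 6, so advance 6 weekdays from Wednesday: Tuesday.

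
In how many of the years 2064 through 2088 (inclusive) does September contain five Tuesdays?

8

September has 30 days; it has five Tuesdays when Tuesday falls among the first (month-length − 28) days — i.e. when September 1 is one of Tuesday/Monday.
September 1 by year: 2064:Mon✓ 2065:Tue✓ 2066:Wed 2067:Thu 2068:Sat 2069:Sun 2070:Mon✓ 2071:Tue✓ 2072:Thu 2073:Fri 2074:Sat 2075:Sun 2076:Tue✓ 2077:Wed 2078:Thu 2079:Fri 2080:Sun 2081:Mon✓ 2082:Tue✓ 2083:Wed 2084:Fri 2085:Sat 2086:Sun 2087:Mon✓ 2088:Wed
Years with five Tuesdays: 2064, 2065, 2070, 2071, 2076, 2081, 2082, 2087 → 8.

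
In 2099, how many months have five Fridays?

4

A month of length L has five Fridays iff its first Friday is on day ≤ L−28 (so day 1–3 in a 31-day month, 1–2 in a 30-day month, day 1 in a leap February).
Checking each month of 2099: Jan starts Thu (31d) ✓; Feb starts Sun (28d); Mar starts Sun (31d); Apr starts Wed (30d); May starts Fri (31d) ✓; Jun starts Mon (30d); Jul starts Wed (31d) ✓; Aug starts Sat (31d); Sep starts Tue (30d); Oct starts Thu (31d) ✓; Nov starts Sun (30d); Dec starts Tue (31d).
Five-Friday months: January, May, July, October → 4.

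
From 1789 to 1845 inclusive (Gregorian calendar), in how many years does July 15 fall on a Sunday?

Track July 15's weekday year by year (advancing +1, or +2 across a Feb 29):
  1789: Wed  1790: Thu (+1)  1791: Fri (+1)  1792: Sun (+2) ✓  1793: Mon (+1)
  1794: Tue (+1)  1795: Wed (+1)  1796: Fri (+2)  1797: Sat (+1)  1798: Sun (+1) ✓
  1799: Mon (+1)  1800: Tue (+1)  1801: Wed (+1)  1802: Thu (+1)  … (29 more years) …
  1832: Sun (+2) ✓  1833: Mon (+1)  1834: Tue (+1)  1835: Wed (+1)  1836: Fri (+2)
  1837: Sat (+1)  1838: Sun (+1) ✓  1839: Mon (+1)  1840: Wed (+2)  1841: Thu (+1)
  1842: Fri (+1)  1843: Sat (+1)  1844: Mon (+2)  1845: Tue (+1)
Sunday years: 1792, 1798, 1804, 1810, 1821, 1827, 1832, 1838 — 8 in total.

8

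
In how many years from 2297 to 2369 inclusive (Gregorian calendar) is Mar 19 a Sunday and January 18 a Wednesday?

9

Check each year's weekday for Mar 19 and January 18:
  2297: Fri/Mon  2298: Sat/Tue  2299: Sun/Wed ✓  2300: Mon/Thu  2301: Tue/Fri  2302: Wed/Sat  2303: Thu/Sun  2304: Sat/Mon  2305: Sun/Wed ✓  2306: Mon/Thu  2307: Tue/Fri  2308: Thu/Sat  2309: Fri/Mon  2310: Sat/Tue  …(45 more)…  2356: Mon/Wed  2357: Tue/Fri  2358: Wed/Sat  2359: Thu/Sun  2360: Sat/Mon  2361: Sun/Wed ✓  2362: Mon/Thu  2363: Tue/Fri  2364: Thu/Sat  2365: Fri/Mon  2366: Sat/Tue  2367: Sun/Wed ✓  2368: Tue/Thu  2369: Wed/Sat
Both conditions hold in: 2299, 2305, 2311, 2322, 2333, 2339, 2350, 2361, 2367 — 9.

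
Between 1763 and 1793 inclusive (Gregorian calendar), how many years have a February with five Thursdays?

1

February has 28 days (29 in leap years); it has five Thursdays when Thursday falls among the first (month-length − 28) days — i.e. when February 1 is Thursday in a leap year (never in a common year).
February 1 by year: 1763:Tue 1764:Wed 1765:Fri 1766:Sat 1767:Sun 1768:Mon 1769:Wed 1770:Thu 1771:Fri 1772:Sat 1773:Mon 1774:Tue 1775:Wed 1776:Thu✓ 1777:Sat 1778:Sun 1779:Mon 1780:Tue 1781:Thu 1782:Fri 1783:Sat 1784:Sun 1785:Tue 1786:Wed 1787:Thu 1788:Fri 1789:Sun 1790:Mon 1791:Tue 1792:Wed 1793:Fri
Years with five Thursdays: 1776 → 1.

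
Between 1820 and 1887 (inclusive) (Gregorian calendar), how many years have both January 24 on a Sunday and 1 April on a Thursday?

7

Check each year's weekday for January 24 and 1 April:
  1820: Mon/Sat  1821: Wed/Sun  1822: Thu/Mon  1823: Fri/Tue  1824: Sat/Thu  1825: Mon/Fri  1826: Tue/Sat  1827: Wed/Sun  1828: Thu/Tue  1829: Sat/Wed  1830: Sun/Thu ✓  1831: Mon/Fri  1832: Tue/Sun  1833: Thu/Mon  …(40 more)…  1874: Sat/Wed  1875: Sun/Thu ✓  1876: Mon/Sat  1877: Wed/Sun  1878: Thu/Mon  1879: Fri/Tue  1880: Sat/Thu  1881: Mon/Fri  1882: Tue/Sat  1883: Wed/Sun  1884: Thu/Tue  1885: Sat/Wed  1886: Sun/Thu ✓  1887: Mon/Fri
Both conditions hold in: 1830, 1841, 1847, 1858, 1869, 1875, 1886 — 7.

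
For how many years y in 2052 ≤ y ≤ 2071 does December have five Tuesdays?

December has 31 days; it has five Tuesdays when Tuesday falls among the first (month-length − 28) days — i.e. when December 1 is one of Tuesday/Monday/Sunday.
December 1 by year: 2052:Sun✓ 2053:Mon✓ 2054:Tue✓ 2055:Wed 2056:Fri 2057:Sat 2058:Sun✓ 2059:Mon✓ 2060:Wed 2061:Thu 2062:Fri 2063:Sat 2064:Mon✓ 2065:Tue✓ 2066:Wed 2067:Thu 2068:Sat 2069:Sun✓ 2070:Mon✓ 2071:Tue✓
Years with five Tuesdays: 2052, 2053, 2054, 2058, 2059, 2064, 2065, 2069, 2070, 2071 → 10.

10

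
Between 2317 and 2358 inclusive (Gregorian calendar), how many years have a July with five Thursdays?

18

July has 31 days; it has five Thursdays when Thursday falls among the first (month-length − 28) days — i.e. when July 1 is one of Thursday/Wednesday/Tuesday.
July 1 by year: 2317:Sun 2318:Mon 2319:Tue✓ 2320:Thu✓ 2321:Fri 2322:Sat 2323:Sun 2324:Tue✓ 2325:Wed✓ 2326:Thu✓ 2327:Fri 2328:Sun 2329:Mon 2330:Tue✓ 2331:Wed✓ …(12 more)… 2344:Sat 2345:Sun 2346:Mon 2347:Tue✓ 2348:Thu✓ 2349:Fri 2350:Sat 2351:Sun 2352:Tue✓ 2353:Wed✓ 2354:Thu✓ 2355:Fri 2356:Sun 2357:Mon 2358:Tue✓
Years with five Thursdays: 2319, 2320, 2324, 2325, 2326, 2330, 2331, 2336, 2337, 2341, 2342, 2343, 2347, 2348, 2352, 2353, 2354, 2358 → 18.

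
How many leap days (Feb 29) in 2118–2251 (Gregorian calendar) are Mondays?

Leap years in 2118–2251: 32 of them.
Feb 29 weekday advances by 5 (mod 7) from one leap year to the next four years later (or differs when a century non-leap intervenes).
Leap-day weekdays: 2120:Thu 2124:Tue 2128:Sun 2132:Fri 2136:Wed 2140:Mon✓ 2144:Sat 2148:Thu 2152:Tue 2156:Sun 2160:Fri 2164:Wed 2168:Mon✓ …(6 more)… 2196:Mon✓ 2204:Wed 2208:Mon✓ 2212:Sat 2216:Thu 2220:Tue 2224:Sun 2228:Fri 2232:Wed 2236:Mon✓ 2240:Sat 2244:Thu 2248:Tue
Monday: 2140, 2168, 2196, 2208, 2236 → 5.

5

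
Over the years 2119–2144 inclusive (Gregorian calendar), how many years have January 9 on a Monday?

4

Track January 9's weekday year by year (advancing +1, or +2 across a Feb 29):
  2119: Mon ✓  2120: Tue (+1)  2121: Thu (+2)  2122: Fri (+1)  2123: Sat (+1)
  2124: Sun (+1)  2125: Tue (+2)  2126: Wed (+1)  2127: Thu (+1)  2128: Fri (+1)
  2129: Sun (+2)  2130: Mon (+1) ✓  2131: Tue (+1)  2132: Wed (+1)  2133: Fri (+2)
  2134: Sat (+1)  2135: Sun (+1)  2136: Mon (+1) ✓  2137: Wed (+2)  2138: Thu (+1)
  2139: Fri (+1)  2140: Sat (+1)  2141: Mon (+2) ✓  2142: Tue (+1)  2143: Wed (+1)
  2144: Thu (+1)
Monday years: 2119, 2130, 2136, 2141 — 4 in total.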